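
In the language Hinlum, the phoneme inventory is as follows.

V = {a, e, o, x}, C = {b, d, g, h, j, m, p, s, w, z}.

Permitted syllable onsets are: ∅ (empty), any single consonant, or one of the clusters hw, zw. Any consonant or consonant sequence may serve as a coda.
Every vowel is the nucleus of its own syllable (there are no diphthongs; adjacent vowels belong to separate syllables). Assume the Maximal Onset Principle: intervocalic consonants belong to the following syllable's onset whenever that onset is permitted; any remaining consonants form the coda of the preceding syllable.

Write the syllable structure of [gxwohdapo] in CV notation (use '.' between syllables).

CV.CVC.CV.CV

The vowels are x, o, a, o — 4 nuclei, so 4 syllables.
Between /x/ (V1) and /o/ (V2): just /w/ — single C goes to the following onset.
Between /o/ (V2) and /a/ (V3): /hd/; trying suffixes from longest down, /d/ is the first permitted one, so coda /h/ | onset /d/.
Between /a/ (V3) and /o/ (V4): /p/ → onset of the next syllable (single consonants are always licit onsets).
Syllabification: gx.woh.da.po.
Mapping each syllable to C/V: /gx/ → CV, /woh/ → CVC, /da/ → CV, /po/ → CV.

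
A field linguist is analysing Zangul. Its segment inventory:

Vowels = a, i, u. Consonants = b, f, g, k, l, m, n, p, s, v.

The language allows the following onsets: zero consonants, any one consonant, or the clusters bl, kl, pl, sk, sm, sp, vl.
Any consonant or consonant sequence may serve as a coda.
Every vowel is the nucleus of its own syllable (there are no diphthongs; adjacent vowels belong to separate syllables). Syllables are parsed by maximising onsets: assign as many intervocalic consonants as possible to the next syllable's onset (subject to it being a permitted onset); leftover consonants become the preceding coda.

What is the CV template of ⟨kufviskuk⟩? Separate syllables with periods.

Nuclei (vowels): u, i, u → 3 syllables.
V1 /u/ – V2 /i/: /fv/ — longest licit onset from the right is /v/, leaving /f/ as coda.
V2 /i/ – V3 /u/: /sk/ is a licit onset in full, so it all attaches to the next syllable.
Putting it together: kuf.vi.skuk.
Mapping each syllable to C/V: /kuf/ → CVC, /vi/ → CV, /skuk/ → CCVC.

CVC.CV.CCVC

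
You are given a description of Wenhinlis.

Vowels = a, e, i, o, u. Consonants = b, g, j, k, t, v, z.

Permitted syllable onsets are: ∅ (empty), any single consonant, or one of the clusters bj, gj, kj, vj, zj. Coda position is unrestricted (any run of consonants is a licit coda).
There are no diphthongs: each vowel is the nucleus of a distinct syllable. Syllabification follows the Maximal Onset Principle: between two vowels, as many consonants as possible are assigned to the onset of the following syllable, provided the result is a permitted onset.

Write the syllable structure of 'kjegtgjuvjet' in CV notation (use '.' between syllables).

The vowels are e, u, e — 3 nuclei, so 3 syllables.
σ1/σ2 boundary: /gtgj/; trying suffixes from longest down, /gj/ is the first permitted one, so coda /gt/ | onset /gj/.
σ2/σ3 boundary: /vj/ — entire cluster is a permitted onset → onset /vj/, coda ∅.
Syllabification: kjegt.gju.vjet.
Mapping each syllable to C/V: /kjegt/ → CCVCC, /gju/ → CCV, /vjet/ → CCVC.

CCVCC.CCV.CCVC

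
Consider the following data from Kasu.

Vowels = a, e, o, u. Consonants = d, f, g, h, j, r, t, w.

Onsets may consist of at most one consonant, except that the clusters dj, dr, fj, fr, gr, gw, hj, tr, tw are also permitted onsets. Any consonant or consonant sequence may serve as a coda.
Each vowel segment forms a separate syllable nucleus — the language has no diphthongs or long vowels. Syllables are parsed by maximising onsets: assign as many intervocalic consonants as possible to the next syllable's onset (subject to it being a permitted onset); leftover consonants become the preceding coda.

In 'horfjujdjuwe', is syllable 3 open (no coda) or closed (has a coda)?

The vowels are o, u, u, e — 4 nuclei, so 4 syllables.
Between /o/ (V1) and /u/ (V2): cluster /rfj/ — the longest permitted-onset suffix is /fj/; onset = /fj/, preceding coda = /r/.
Between /u/ (V2) and /u/ (V3): /jdj/; trying suffixes from longest down, /dj/ is the first permitted one, so coda /j/ | onset /dj/.
Between /u/ (V3) and /e/ (V4): /w/ → onset of the next syllable (single consonants are always licit onsets).
So the parse is hor.fjuj.dju.we.
Syllable 3 is /dju/; it ends in its nucleus with no coda, so it is open.

open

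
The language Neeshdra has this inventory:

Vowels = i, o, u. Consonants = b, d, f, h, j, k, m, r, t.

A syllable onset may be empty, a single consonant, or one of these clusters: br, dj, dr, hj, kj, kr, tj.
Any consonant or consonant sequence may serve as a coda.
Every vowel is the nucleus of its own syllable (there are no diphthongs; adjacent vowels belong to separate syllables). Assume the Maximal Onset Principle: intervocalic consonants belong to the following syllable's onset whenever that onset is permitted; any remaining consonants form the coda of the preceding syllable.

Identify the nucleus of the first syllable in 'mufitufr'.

Vowels present: u, i, u; each is a nucleus, giving 3 syllables.
The first nucleus (vowel 1 from the left) is /u/.

u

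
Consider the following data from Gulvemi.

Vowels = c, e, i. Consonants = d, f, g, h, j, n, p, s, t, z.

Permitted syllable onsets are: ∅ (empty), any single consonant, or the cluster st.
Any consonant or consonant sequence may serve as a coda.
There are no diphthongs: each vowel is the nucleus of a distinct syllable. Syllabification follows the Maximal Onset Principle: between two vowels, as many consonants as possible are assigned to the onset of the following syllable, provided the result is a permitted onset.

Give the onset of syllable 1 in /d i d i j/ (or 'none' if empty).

Vowels present: i, i; each is a nucleus, giving 2 syllables.
Between /i/ (V1) and /i/ (V2): just /d/ — single C goes to the following onset.
Syllabification: di.dij.
Syllable 1 is /di/: onset /d/, nucleus /i/, coda ∅.

d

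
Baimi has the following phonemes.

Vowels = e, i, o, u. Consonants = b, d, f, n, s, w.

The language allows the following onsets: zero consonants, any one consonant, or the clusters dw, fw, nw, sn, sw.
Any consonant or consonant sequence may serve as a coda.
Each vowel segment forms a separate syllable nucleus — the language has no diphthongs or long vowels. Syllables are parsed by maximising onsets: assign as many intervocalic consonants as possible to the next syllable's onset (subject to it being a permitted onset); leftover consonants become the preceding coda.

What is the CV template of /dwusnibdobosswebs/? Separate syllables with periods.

CCV.CCVC.CV.CVC.CCVCC

The vowels are u, i, o, o, e — 5 nuclei, so 5 syllables.
σ1/σ2 boundary: cluster /sn/ — /sn/ is itself a permitted onset, so the whole cluster goes right; preceding coda = ∅.
σ2/σ3 boundary: /bd/ — longest licit onset from the right is /d/, leaving /b/ as coda.
σ3/σ4 boundary: /b/ is a single consonant, so it becomes the next onset.
σ4/σ5 boundary: cluster /ssw/ — the longest permitted-onset suffix is /sw/; onset = /sw/, preceding coda = /s/.
So the parse is dwu.snib.do.bos.swebs.
Mapping each syllable to C/V: /dwu/ → CCV, /snib/ → CCVC, /do/ → CV, /bos/ → CVC, /swebs/ → CCVCC.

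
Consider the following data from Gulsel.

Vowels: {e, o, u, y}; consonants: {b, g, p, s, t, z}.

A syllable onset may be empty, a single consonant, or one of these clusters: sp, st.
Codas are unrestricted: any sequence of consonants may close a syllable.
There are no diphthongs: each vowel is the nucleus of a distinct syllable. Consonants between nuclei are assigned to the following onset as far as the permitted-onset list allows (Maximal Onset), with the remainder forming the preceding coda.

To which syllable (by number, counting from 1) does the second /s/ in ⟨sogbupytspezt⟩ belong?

Nuclei (vowels): o, u, y, e → 4 syllables.
V1 /o/ – V2 /u/: /gb/; trying suffixes from longest down, /b/ is the first permitted one, so coda /g/ | onset /b/.
V2 /u/ – V3 /y/: /p/ → onset of the next syllable (single consonants are always licit onsets).
V3 /y/ – V4 /e/: cluster /tsp/ — the longest permitted-onset suffix is /sp/; onset = /sp/, preceding coda = /t/.
Syllabification: sog.bu.pyt.spezt.
The second /s/ is in the onset of syllable 4 (/spezt/).

4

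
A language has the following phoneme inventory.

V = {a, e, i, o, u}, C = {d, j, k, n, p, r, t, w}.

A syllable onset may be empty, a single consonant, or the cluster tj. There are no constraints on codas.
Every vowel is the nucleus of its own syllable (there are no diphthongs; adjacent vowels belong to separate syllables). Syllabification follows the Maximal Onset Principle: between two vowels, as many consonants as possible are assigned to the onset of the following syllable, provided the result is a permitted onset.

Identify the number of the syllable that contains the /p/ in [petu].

1

The vowels are e, u — 2 nuclei, so 2 syllables.
V1 /e/ – V2 /u/: /t/ → onset of the next syllable (single consonants are always licit onsets).
Result: pe.tu.
The /p/ is in the onset of syllable 1 (/pe/).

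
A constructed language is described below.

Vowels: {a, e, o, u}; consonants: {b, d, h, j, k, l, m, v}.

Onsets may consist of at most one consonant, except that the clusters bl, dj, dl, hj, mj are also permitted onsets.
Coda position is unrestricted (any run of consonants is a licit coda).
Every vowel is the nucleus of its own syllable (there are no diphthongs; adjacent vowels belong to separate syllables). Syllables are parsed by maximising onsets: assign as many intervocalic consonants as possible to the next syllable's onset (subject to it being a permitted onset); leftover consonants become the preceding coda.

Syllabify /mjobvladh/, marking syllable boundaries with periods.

mjobv.ladh

Vowels present: o, a; each is a nucleus, giving 2 syllables.
/o…a/ gap (V1→V2): /bvl/ — longest licit onset from the right is /l/, leaving /bv/ as coda.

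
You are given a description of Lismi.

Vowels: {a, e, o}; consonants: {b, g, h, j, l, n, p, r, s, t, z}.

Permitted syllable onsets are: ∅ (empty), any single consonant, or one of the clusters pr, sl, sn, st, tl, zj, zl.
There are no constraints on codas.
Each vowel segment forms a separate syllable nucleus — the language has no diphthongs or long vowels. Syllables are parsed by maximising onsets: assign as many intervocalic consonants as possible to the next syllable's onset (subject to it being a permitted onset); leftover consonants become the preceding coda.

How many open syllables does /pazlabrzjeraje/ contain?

4

Nuclei (vowels): a, a, e, a, e → 5 syllables.
V1 /a/ – V2 /a/: /zl/ is a licit onset in full, so it all attaches to the next syllable.
V2 /a/ – V3 /e/: /brzj/ splits as /br/ + /zj/ (/zj/ is the longest suffix that is a licit onset).
V3 /e/ – V4 /a/: /r/ is a single consonant, so it becomes the next onset.
V4 /a/ – V5 /e/: /j/ → onset of the next syllable (single consonants are always licit onsets).
Syllabification: pa.zlabr.zje.ra.je.
Classifying each syllable: /pa/ (open), /zlabr/ (closed), /zje/ (open), /ra/ (open), /je/ (open).
Open syllables: 4.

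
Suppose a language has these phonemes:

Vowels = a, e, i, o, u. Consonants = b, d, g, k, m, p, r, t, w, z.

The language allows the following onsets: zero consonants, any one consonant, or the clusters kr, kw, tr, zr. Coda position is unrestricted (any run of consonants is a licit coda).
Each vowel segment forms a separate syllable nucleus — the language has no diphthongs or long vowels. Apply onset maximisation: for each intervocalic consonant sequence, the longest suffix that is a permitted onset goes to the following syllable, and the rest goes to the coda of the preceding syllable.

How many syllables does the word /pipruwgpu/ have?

Nuclei (vowels): i, u, u → 3 syllables.

3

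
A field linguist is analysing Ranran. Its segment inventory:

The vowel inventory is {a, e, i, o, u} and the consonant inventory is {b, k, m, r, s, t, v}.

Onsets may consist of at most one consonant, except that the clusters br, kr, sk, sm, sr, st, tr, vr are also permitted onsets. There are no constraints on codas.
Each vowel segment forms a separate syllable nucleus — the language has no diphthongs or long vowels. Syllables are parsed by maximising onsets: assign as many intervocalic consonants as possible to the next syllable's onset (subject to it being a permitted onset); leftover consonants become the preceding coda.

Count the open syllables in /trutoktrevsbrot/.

1

Vowels present: u, o, e, o; each is a nucleus, giving 4 syllables.
σ1/σ2 boundary: just /t/ — single C goes to the following onset.
σ2/σ3 boundary: /ktr/ splits as /k/ + /tr/ (/tr/ is the longest suffix that is a licit onset).
σ3/σ4 boundary: cluster /vsbr/ — the longest permitted-onset suffix is /br/; onset = /br/, preceding coda = /vs/.
So the parse is tru.tok.trevs.brot.
Classifying each syllable: /tru/ (open), /tok/ (closed), /trevs/ (closed), /brot/ (closed).
Open syllables: 1.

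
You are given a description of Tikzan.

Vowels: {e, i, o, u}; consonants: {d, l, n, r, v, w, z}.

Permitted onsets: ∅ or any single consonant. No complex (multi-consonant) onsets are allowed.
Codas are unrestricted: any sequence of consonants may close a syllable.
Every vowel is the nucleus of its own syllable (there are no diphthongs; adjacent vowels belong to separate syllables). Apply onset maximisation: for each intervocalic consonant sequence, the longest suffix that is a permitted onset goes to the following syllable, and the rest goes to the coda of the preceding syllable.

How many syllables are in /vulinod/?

3

Vowels present: u, i, o; each is a nucleus, giving 3 syllables.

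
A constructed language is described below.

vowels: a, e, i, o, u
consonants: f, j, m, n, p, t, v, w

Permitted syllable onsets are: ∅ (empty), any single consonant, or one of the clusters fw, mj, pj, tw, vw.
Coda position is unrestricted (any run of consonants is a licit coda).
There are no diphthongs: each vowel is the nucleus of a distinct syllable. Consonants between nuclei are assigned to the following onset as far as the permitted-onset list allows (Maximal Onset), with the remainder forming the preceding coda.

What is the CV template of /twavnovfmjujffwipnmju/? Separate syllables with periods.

CCVC.CVCC.CCVCC.CCVCC.CCV

The vowels are a, o, u, i, u — 5 nuclei, so 5 syllables.
σ1/σ2 boundary: cluster /vn/ — the longest permitted-onset suffix is /n/; onset = /n/, preceding coda = /v/.
σ2/σ3 boundary: /vfmj/ — longest licit onset from the right is /mj/, leaving /vf/ as coda.
σ3/σ4 boundary: cluster /jffw/ — the longest permitted-onset suffix is /fw/; onset = /fw/, preceding coda = /jf/.
σ4/σ5 boundary: cluster /pnmj/ — the longest permitted-onset suffix is /mj/; onset = /mj/, preceding coda = /pn/.
So the parse is twav.novf.mjujf.fwipn.mju.
Mapping each syllable to C/V: /twav/ → CCVC, /novf/ → CVCC, /mjujf/ → CCVCC, /fwipn/ → CCVCC, /mju/ → CCV.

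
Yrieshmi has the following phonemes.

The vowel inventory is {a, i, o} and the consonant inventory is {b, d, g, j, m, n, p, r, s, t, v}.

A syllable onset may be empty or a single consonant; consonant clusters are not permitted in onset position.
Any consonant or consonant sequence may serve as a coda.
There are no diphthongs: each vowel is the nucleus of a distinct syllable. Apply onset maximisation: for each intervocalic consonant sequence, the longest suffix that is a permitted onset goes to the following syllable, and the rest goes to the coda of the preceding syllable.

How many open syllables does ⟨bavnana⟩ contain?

2

Nuclei (vowels): a, a, a → 3 syllables.
/a…a/ gap (V1→V2): /vn/; trying suffixes from longest down, /n/ is the first permitted one, so coda /v/ | onset /n/.
/a…a/ gap (V2→V3): just /n/ — single C goes to the following onset.
So the parse is bav.na.na.
Classifying each syllable: /bav/ (closed), /na/ (open), /na/ (open).
Open syllables: 2.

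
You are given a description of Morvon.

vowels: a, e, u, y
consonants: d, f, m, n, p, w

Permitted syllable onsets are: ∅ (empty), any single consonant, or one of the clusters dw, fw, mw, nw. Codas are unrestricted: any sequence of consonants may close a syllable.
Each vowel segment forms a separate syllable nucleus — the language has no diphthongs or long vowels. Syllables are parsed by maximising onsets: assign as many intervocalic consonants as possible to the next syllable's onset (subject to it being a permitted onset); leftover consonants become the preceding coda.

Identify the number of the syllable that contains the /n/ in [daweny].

3

Vowels present: a, e, y; each is a nucleus, giving 3 syllables.
σ1/σ2 boundary: just /w/ — single C goes to the following onset.
σ2/σ3 boundary: /n/ → onset of the next syllable (single consonants are always licit onsets).
Result: da.we.ny.
The /n/ is in the onset of syllable 3 (/ny/).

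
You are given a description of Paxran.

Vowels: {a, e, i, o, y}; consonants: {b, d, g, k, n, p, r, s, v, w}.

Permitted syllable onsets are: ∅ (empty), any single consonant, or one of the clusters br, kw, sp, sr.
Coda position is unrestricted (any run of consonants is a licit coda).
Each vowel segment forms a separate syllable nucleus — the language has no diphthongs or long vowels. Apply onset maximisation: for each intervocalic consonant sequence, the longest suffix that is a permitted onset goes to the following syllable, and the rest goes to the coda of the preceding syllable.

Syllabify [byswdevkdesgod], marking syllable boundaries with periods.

bysw.devk.des.god

Vowels present: y, e, e, o; each is a nucleus, giving 4 syllables.
/y…e/ gap (V1→V2): /swd/ splits as /sw/ + /d/ (/d/ is the longest suffix that is a licit onset).
/e…e/ gap (V2→V3): /vkd/; trying suffixes from longest down, /d/ is the first permitted one, so coda /vk/ | onset /d/.
/e…o/ gap (V3→V4): /sg/; trying suffixes from longest down, /g/ is the first permitted one, so coda /s/ | onset /g/.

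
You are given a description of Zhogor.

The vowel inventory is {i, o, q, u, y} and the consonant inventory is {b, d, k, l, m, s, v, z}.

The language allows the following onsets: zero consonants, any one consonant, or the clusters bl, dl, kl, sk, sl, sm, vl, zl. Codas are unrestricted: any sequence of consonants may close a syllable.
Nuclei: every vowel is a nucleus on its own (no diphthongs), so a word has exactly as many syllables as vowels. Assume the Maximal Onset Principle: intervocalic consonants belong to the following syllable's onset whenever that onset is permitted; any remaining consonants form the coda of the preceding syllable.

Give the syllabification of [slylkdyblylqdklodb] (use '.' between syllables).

Nuclei (vowels): y, y, y, q, o → 5 syllables.
/y…y/ gap (V1→V2): /lkd/ splits as /lk/ + /d/ (/d/ is the longest suffix that is a licit onset).
/y…y/ gap (V2→V3): /bl/ is a licit onset in full, so it all attaches to the next syllable.
/y…q/ gap (V3→V4): /l/ is a single consonant, so it becomes the next onset.
/q…o/ gap (V4→V5): /dkl/; trying suffixes from longest down, /kl/ is the first permitted one, so coda /d/ | onset /kl/.

slylk.dy.bly.lqd.klodb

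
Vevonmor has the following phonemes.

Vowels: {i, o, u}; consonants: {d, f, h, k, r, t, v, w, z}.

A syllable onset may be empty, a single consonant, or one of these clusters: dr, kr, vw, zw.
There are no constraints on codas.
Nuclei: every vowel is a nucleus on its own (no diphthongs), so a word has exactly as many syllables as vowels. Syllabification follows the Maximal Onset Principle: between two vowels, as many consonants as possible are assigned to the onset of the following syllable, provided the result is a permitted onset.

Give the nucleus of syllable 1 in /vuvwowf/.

The vowels are u, o — 2 nuclei, so 2 syllables.
The first nucleus (vowel 1 from the left) is /u/.

u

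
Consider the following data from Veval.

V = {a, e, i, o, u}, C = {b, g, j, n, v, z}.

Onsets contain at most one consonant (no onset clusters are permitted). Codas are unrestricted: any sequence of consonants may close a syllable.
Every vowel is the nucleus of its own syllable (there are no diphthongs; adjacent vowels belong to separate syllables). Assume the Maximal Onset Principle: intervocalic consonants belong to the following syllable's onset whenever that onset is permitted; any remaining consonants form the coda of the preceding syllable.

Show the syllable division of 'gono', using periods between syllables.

The vowels are o, o — 2 nuclei, so 2 syllables.
/o…o/ gap (V1→V2): just /n/ — single C goes to the following onset.

go.no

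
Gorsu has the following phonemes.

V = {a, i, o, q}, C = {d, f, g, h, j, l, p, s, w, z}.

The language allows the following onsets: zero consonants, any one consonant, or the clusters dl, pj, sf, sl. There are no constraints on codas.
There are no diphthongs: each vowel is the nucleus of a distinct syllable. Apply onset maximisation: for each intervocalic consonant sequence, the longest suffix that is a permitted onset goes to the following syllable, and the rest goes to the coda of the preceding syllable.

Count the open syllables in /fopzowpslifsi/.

The vowels are o, o, i, i — 4 nuclei, so 4 syllables.
V1 /o/ – V2 /o/: /pz/ splits as /p/ + /z/ (/z/ is the longest suffix that is a licit onset).
V2 /o/ – V3 /i/: /wpsl/ — longest licit onset from the right is /sl/, leaving /wp/ as coda.
V3 /i/ – V4 /i/: /fs/ splits as /f/ + /s/ (/s/ is the longest suffix that is a licit onset).
So the parse is fop.zowp.slif.si.
Classifying each syllable: /fop/ (closed), /zowp/ (closed), /slif/ (closed), /si/ (open).
Open syllables: 1.

1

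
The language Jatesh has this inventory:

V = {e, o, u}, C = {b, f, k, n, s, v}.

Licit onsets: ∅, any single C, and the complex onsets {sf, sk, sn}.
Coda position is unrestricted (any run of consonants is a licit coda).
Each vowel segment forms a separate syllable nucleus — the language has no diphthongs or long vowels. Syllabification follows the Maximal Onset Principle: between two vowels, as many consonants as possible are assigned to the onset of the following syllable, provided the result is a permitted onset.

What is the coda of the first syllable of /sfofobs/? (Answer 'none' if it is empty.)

none

The vowels are o, o — 2 nuclei, so 2 syllables.
/o…o/ gap (V1→V2): /f/ → onset of the next syllable (single consonants are always licit onsets).
Syllabification: sfo.fobs.
Syllable 1 is /sfo/: onset /sf/, nucleus /o/, coda ∅.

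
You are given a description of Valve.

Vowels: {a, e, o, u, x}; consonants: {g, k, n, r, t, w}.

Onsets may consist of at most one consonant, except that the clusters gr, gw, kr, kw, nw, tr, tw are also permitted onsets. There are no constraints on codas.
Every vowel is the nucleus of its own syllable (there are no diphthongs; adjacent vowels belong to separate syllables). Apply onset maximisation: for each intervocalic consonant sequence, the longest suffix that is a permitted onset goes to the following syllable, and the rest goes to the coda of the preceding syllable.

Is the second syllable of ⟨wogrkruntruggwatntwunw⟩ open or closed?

closed

The vowels are o, u, u, a, u — 5 nuclei, so 5 syllables.
σ1/σ2 boundary: /grkr/ — longest licit onset from the right is /kr/, leaving /gr/ as coda.
σ2/σ3 boundary: /ntr/ splits as /n/ + /tr/ (/tr/ is the longest suffix that is a licit onset).
σ3/σ4 boundary: /ggw/ splits as /g/ + /gw/ (/gw/ is the longest suffix that is a licit onset).
σ4/σ5 boundary: /tntw/; trying suffixes from longest down, /tw/ is the first permitted one, so coda /tn/ | onset /tw/.
Result: wogr.krun.trug.gwatn.twunw.
Syllable 2 is /krun/ with coda /n/, so it is closed.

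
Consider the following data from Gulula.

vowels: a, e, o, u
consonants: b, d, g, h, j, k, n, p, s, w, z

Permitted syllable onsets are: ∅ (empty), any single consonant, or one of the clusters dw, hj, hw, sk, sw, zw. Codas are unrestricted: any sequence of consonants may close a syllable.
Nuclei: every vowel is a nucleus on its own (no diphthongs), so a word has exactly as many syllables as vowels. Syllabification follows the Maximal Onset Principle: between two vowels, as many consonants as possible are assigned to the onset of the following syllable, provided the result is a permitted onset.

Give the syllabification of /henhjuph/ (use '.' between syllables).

Nuclei (vowels): e, u → 2 syllables.
V1 /e/ – V2 /u/: /nhj/ splits as /n/ + /hj/ (/hj/ is the longest suffix that is a licit onset).

hen.hjuph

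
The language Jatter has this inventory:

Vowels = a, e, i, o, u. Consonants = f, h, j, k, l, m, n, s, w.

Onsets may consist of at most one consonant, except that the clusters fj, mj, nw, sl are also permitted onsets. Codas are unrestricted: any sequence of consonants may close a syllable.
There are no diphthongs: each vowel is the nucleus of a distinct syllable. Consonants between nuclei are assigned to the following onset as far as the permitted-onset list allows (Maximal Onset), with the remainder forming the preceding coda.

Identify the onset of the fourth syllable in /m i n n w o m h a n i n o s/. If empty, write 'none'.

Vowels present: i, o, a, i, o; each is a nucleus, giving 5 syllables.
/i…o/ gap (V1→V2): /nnw/; trying suffixes from longest down, /nw/ is the first permitted one, so coda /n/ | onset /nw/.
/o…a/ gap (V2→V3): /mh/ — longest licit onset from the right is /h/, leaving /m/ as coda.
/a…i/ gap (V3→V4): just /n/ — single C goes to the following onset.
/i…o/ gap (V4→V5): just /n/ — single C goes to the following onset.
Syllabification: min.nwom.ha.ni.nos.
Syllable 4 is /ni/: onset /n/, nucleus /i/, coda ∅.

n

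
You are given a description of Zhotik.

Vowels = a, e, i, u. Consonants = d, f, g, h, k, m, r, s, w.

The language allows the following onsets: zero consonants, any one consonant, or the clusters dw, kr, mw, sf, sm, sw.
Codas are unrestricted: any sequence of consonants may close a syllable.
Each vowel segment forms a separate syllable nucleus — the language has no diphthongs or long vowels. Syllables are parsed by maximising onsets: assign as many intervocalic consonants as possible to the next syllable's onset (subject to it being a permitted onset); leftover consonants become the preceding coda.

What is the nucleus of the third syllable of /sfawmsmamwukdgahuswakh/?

u

Nuclei (vowels): a, a, u, a, u, a → 6 syllables.
The third nucleus (vowel 3 from the left) is /u/.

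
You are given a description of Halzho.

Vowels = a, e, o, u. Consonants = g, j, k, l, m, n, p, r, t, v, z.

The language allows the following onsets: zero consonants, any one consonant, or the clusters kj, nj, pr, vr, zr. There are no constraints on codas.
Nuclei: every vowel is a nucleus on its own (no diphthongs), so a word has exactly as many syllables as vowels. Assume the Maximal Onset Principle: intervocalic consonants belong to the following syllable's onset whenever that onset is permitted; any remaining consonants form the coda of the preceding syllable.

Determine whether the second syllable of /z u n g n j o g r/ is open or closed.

Nuclei (vowels): u, o → 2 syllables.
V1 /u/ – V2 /o/: /ngnj/ splits as /ng/ + /nj/ (/nj/ is the longest suffix that is a licit onset).
So the parse is zung.njogr.
Syllable 2 is /njogr/ with coda /gr/, so it is closed.

closed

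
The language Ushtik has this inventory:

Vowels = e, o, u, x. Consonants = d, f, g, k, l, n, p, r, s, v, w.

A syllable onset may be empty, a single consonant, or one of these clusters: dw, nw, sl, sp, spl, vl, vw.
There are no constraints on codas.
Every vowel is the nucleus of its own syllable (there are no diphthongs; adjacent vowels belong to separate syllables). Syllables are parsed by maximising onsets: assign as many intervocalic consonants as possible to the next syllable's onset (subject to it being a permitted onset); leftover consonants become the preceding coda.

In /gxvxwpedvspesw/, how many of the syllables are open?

Nuclei (vowels): x, x, e, e → 4 syllables.
/x…x/ gap (V1→V2): /v/ is a single consonant, so it becomes the next onset.
/x…e/ gap (V2→V3): /wp/; trying suffixes from longest down, /p/ is the first permitted one, so coda /w/ | onset /p/.
/e…e/ gap (V3→V4): cluster /dvsp/ — the longest permitted-onset suffix is /sp/; onset = /sp/, preceding coda = /dv/.
So the parse is gx.vxw.pedv.spesw.
Classifying each syllable: /gx/ (open), /vxw/ (closed), /pedv/ (closed), /spesw/ (closed).
Open syllables: 1.

1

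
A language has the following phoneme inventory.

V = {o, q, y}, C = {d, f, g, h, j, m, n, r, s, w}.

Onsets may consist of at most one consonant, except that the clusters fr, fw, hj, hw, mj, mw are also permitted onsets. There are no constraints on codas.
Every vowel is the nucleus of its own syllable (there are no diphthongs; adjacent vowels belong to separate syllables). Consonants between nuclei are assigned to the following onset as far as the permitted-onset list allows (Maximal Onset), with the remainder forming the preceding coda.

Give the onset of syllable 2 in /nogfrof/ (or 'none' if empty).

Nuclei (vowels): o, o → 2 syllables.
V1 /o/ – V2 /o/: /gfr/; trying suffixes from longest down, /fr/ is the first permitted one, so coda /g/ | onset /fr/.
Result: nog.frof.
Syllable 2 is /frof/: onset /fr/, nucleus /o/, coda /f/.

fr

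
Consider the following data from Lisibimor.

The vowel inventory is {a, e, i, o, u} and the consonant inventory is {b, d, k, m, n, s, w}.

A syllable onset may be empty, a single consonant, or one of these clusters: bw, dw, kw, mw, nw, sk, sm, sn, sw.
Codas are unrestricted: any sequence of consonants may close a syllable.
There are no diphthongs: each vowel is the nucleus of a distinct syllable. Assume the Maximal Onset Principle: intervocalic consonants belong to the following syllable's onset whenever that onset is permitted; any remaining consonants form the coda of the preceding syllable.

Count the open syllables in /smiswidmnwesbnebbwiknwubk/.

1

Nuclei (vowels): i, i, e, e, i, u → 6 syllables.
Between /i/ (V1) and /i/ (V2): /sw/ is a licit onset in full, so it all attaches to the next syllable.
Between /i/ (V2) and /e/ (V3): /dmnw/; trying suffixes from longest down, /nw/ is the first permitted one, so coda /dm/ | onset /nw/.
Between /e/ (V3) and /e/ (V4): /sbn/ — longest licit onset from the right is /n/, leaving /sb/ as coda.
Between /e/ (V4) and /i/ (V5): /bbw/ — longest licit onset from the right is /bw/, leaving /b/ as coda.
Between /i/ (V5) and /u/ (V6): /knw/; trying suffixes from longest down, /nw/ is the first permitted one, so coda /k/ | onset /nw/.
Result: smi.swidm.nwesb.neb.bwik.nwubk.
Classifying each syllable: /smi/ (open), /swidm/ (closed), /nwesb/ (closed), /neb/ (closed), /bwik/ (closed), /nwubk/ (closed).
Open syllables: 1.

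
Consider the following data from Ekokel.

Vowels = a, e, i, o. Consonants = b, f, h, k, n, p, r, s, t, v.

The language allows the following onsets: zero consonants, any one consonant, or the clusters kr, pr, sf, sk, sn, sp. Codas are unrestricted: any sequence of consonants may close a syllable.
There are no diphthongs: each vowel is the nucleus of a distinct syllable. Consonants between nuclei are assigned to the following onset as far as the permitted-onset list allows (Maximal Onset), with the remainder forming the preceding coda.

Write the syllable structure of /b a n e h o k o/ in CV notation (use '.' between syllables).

CV.CV.CV.CV

The vowels are a, e, o, o — 4 nuclei, so 4 syllables.
V1 /a/ – V2 /e/: /n/ is a single consonant, so it becomes the next onset.
V2 /e/ – V3 /o/: /h/ → onset of the next syllable (single consonants are always licit onsets).
V3 /o/ – V4 /o/: just /k/ — single C goes to the following onset.
Syllabification: ba.ne.ho.ko.
Mapping each syllable to C/V: /ba/ → CV, /ne/ → CV, /ho/ → CV, /ko/ → CV.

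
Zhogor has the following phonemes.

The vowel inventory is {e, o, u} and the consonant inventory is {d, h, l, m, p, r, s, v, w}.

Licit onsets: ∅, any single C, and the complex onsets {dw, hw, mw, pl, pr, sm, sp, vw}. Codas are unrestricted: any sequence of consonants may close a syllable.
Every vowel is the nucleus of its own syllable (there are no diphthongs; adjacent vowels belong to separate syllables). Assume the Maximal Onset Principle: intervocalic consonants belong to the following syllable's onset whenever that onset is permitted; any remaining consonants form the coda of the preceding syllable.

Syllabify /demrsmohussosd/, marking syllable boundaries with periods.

Vowels present: e, o, u, o; each is a nucleus, giving 4 syllables.
/e…o/ gap (V1→V2): /mrsm/ — longest licit onset from the right is /sm/, leaving /mr/ as coda.
/o…u/ gap (V2→V3): just /h/ — single C goes to the following onset.
/u…o/ gap (V3→V4): cluster /ss/ — the longest permitted-onset suffix is /s/; onset = /s/, preceding coda = /s/.

demr.smo.hus.sosd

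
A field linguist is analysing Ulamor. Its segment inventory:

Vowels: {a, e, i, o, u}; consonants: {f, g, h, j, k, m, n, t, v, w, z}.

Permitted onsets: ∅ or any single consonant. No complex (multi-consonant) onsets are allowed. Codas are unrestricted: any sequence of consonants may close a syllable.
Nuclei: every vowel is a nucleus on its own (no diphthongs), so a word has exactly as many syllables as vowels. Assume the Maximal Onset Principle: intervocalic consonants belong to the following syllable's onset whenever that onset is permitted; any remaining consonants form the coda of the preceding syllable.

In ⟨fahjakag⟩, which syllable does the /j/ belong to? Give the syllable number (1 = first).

Vowels present: a, a, a; each is a nucleus, giving 3 syllables.
/a…a/ gap (V1→V2): cluster /hj/ — the longest permitted-onset suffix is /j/; onset = /j/, preceding coda = /h/.
/a…a/ gap (V2→V3): /k/ → onset of the next syllable (single consonants are always licit onsets).
Result: fah.ja.kag.
The /j/ is in the onset of syllable 2 (/ja/).

2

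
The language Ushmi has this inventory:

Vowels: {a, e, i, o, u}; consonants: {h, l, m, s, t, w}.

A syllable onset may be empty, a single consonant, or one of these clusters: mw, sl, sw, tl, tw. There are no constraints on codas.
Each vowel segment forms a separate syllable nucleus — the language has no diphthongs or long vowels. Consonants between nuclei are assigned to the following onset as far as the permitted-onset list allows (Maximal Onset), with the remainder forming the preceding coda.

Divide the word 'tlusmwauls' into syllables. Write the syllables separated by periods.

tlus.mwa.uls

Nuclei (vowels): u, a, u → 3 syllables.
/u…a/ gap (V1→V2): cluster /smw/ — the longest permitted-onset suffix is /mw/; onset = /mw/, preceding coda = /s/.
/a…u/ gap (V2→V3): nothing intervenes; syllable break is V.V.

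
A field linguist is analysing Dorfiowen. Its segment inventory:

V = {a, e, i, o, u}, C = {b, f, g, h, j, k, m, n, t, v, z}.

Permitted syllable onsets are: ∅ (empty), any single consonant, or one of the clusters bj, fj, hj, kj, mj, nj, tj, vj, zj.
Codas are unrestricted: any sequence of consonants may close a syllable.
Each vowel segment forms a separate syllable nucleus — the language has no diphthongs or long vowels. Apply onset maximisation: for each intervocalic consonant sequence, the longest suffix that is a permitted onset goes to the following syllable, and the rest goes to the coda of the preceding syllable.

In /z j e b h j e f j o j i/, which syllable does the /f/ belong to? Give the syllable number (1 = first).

3

Nuclei (vowels): e, e, o, i → 4 syllables.
Between /e/ (V1) and /e/ (V2): /bhj/ splits as /b/ + /hj/ (/hj/ is the longest suffix that is a licit onset).
Between /e/ (V2) and /o/ (V3): /fj/ — entire cluster is a permitted onset → onset /fj/, coda ∅.
Between /o/ (V3) and /i/ (V4): /j/ → onset of the next syllable (single consonants are always licit onsets).
Result: zjeb.hje.fjo.ji.
The /f/ is in the onset of syllable 3 (/fjo/).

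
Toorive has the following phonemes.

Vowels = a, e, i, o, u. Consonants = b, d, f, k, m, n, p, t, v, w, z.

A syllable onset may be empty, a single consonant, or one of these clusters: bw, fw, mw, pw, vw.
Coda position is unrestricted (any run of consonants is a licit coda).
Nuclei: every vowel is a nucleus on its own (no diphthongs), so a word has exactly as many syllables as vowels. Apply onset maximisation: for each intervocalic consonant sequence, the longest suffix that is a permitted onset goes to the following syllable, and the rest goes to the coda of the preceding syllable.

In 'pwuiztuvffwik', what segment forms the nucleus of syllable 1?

u

The vowels are u, i, u, i — 4 nuclei, so 4 syllables.
The first nucleus (vowel 1 from the left) is /u/.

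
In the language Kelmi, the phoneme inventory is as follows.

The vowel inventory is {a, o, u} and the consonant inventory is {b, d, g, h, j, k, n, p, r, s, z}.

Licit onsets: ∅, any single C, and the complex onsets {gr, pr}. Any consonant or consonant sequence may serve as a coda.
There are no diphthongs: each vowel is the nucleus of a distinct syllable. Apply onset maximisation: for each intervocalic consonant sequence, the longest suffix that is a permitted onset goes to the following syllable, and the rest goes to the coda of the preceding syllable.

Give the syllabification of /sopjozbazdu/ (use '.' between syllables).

sop.joz.baz.du

The vowels are o, o, a, u — 4 nuclei, so 4 syllables.
V1 /o/ – V2 /o/: /pj/; trying suffixes from longest down, /j/ is the first permitted one, so coda /p/ | onset /j/.
V2 /o/ – V3 /a/: /zb/ — longest licit onset from the right is /b/, leaving /z/ as coda.
V3 /a/ – V4 /u/: /zd/ splits as /z/ + /d/ (/d/ is the longest suffix that is a licit onset).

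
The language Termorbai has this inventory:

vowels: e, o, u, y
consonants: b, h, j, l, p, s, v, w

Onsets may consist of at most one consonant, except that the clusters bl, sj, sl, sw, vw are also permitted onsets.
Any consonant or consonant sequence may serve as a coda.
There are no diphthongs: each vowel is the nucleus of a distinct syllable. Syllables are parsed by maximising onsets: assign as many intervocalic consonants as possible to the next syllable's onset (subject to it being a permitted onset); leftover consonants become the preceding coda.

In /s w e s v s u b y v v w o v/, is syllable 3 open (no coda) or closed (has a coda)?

closed

Nuclei (vowels): e, u, y, o → 4 syllables.
/e…u/ gap (V1→V2): /svs/; trying suffixes from longest down, /s/ is the first permitted one, so coda /sv/ | onset /s/.
/u…y/ gap (V2→V3): /b/ → onset of the next syllable (single consonants are always licit onsets).
/y…o/ gap (V3→V4): /vvw/ — longest licit onset from the right is /vw/, leaving /v/ as coda.
Putting it together: swesv.su.byv.vwov.
Syllable 3 is /byv/ with coda /v/, so it is closed.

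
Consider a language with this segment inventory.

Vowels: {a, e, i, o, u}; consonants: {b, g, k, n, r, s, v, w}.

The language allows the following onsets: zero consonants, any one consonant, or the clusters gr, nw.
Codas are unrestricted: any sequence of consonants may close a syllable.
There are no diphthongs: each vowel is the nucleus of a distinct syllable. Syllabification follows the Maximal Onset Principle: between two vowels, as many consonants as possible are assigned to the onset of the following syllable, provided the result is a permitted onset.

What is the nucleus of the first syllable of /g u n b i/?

u

The vowels are u, i — 2 nuclei, so 2 syllables.
The first nucleus (vowel 1 from the left) is /u/.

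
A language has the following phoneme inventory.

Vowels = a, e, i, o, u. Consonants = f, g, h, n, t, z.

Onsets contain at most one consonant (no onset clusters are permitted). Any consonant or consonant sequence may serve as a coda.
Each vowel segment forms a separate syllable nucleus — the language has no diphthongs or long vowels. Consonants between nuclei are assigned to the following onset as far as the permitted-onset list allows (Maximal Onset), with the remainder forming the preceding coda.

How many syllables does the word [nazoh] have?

2

Vowels present: a, o; each is a nucleus, giving 2 syllables.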